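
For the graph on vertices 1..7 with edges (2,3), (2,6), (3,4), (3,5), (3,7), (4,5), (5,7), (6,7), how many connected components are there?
2 (components: {1}, {2, 3, 4, 5, 6, 7})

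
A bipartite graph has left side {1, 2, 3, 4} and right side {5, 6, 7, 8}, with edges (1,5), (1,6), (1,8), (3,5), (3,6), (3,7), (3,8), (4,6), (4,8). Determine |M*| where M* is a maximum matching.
3 (matching: (1,8), (3,7), (4,6); upper bound min(|L|,|R|) = min(4,4) = 4)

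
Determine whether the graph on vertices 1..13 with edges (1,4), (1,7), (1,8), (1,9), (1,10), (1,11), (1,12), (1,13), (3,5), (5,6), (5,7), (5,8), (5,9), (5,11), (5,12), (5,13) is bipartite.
Yes. Partition: {1, 2, 5}, {3, 4, 6, 7, 8, 9, 10, 11, 12, 13}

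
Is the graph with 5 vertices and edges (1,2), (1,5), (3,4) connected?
No, it has 2 components: {1, 2, 5}, {3, 4}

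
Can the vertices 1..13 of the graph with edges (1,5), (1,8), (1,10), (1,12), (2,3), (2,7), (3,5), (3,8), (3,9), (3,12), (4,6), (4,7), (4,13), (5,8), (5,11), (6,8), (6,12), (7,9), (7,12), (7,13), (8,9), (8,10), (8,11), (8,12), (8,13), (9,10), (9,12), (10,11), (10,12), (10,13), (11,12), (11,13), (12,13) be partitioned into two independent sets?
No (odd cycle of length 3: 8 -> 1 -> 10 -> 8)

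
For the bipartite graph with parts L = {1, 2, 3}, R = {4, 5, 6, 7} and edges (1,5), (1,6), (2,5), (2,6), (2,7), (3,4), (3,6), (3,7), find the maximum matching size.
3 (matching: (1,6), (2,5), (3,7); upper bound min(|L|,|R|) = min(3,4) = 3)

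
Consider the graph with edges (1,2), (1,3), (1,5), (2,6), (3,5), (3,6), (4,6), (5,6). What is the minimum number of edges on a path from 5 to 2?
2 (path: 5 -> 6 -> 2, 2 edges)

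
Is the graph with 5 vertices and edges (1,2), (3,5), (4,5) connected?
No, it has 2 components: {1, 2}, {3, 4, 5}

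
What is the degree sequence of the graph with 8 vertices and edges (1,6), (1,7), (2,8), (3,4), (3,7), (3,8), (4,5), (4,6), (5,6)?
[3, 3, 3, 2, 2, 2, 2, 1] (degrees: deg(1)=2, deg(2)=1, deg(3)=3, deg(4)=3, deg(5)=2, deg(6)=3, deg(7)=2, deg(8)=2)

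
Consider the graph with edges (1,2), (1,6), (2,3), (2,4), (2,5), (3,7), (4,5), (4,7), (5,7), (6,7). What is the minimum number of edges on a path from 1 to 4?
2 (path: 1 -> 2 -> 4, 2 edges)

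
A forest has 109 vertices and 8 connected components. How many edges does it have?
101 (Each of the 8 component trees on V_i vertices has V_i - 1 edges; summing gives V - C = 109 - 8 = 101)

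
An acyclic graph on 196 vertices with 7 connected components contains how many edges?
189 (Each of the 7 component trees on V_i vertices has V_i - 1 edges; summing gives V - C = 196 - 7 = 189)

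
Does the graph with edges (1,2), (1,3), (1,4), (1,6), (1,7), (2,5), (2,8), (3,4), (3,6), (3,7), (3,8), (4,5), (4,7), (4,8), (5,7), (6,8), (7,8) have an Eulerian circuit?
No (8 vertices have odd degree: {1, 2, 3, 4, 5, 6, 7, 8}; Eulerian circuit requires 0)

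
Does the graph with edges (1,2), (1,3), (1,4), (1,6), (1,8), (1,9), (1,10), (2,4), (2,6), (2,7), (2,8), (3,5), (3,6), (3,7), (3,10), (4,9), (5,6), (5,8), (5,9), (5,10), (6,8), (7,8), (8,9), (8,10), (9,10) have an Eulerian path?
No (10 vertices have odd degree: {1, 2, 3, 4, 5, 6, 7, 8, 9, 10}; Eulerian path requires 0 or 2)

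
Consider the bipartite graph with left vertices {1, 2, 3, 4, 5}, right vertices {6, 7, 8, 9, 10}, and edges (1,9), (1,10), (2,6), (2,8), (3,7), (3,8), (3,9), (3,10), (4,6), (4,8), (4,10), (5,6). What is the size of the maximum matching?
5 (matching: (1,9), (2,8), (3,7), (4,10), (5,6); upper bound min(|L|,|R|) = min(5,5) = 5)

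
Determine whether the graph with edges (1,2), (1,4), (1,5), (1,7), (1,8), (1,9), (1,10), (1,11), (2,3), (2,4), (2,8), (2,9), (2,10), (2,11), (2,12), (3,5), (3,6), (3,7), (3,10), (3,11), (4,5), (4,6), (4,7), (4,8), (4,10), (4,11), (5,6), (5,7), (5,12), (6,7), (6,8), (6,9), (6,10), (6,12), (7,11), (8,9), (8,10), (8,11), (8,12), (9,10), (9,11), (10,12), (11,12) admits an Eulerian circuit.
Yes (the graph is connected and all 12 vertices have even degree)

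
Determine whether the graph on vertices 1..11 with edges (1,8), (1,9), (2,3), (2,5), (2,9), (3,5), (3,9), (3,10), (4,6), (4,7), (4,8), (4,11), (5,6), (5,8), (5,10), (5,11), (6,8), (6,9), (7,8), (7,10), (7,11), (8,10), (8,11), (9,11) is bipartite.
No (odd cycle of length 5: 10 -> 8 -> 1 -> 9 -> 3 -> 10)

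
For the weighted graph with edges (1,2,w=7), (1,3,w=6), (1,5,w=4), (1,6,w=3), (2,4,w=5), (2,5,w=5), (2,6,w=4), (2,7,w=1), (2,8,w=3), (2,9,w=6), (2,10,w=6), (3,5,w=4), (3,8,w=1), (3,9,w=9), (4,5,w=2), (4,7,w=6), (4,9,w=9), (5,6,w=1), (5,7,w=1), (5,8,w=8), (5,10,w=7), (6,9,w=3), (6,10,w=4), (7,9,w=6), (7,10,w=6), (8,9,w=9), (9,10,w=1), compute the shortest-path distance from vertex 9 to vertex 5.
4 (path: 9 -> 6 -> 5; weights 3 + 1 = 4)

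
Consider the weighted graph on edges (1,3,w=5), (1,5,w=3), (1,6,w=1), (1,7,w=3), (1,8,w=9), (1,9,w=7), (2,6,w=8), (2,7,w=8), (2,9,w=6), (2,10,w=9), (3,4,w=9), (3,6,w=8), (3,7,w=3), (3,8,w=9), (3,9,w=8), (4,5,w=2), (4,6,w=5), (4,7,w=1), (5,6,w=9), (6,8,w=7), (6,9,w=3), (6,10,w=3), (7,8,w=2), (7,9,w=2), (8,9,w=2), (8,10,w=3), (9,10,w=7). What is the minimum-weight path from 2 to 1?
9 (path: 2 -> 6 -> 1; weights 8 + 1 = 9)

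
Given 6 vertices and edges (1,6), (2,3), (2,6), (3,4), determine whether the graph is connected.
No, it has 2 components: {1, 2, 3, 4, 6}, {5}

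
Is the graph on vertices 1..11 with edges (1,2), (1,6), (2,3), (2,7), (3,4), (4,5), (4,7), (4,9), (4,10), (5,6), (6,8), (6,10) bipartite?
Yes. Partition: {1, 3, 5, 7, 8, 9, 10, 11}, {2, 4, 6}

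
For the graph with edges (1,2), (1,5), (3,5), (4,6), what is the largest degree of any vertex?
2 (attained at vertices 1, 5)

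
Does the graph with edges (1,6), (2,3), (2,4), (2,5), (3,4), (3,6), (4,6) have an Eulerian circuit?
No (6 vertices have odd degree: {1, 2, 3, 4, 5, 6}; Eulerian circuit requires 0)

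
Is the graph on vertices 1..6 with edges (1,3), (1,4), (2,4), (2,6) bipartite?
Yes. Partition: {1, 2, 5}, {3, 4, 6}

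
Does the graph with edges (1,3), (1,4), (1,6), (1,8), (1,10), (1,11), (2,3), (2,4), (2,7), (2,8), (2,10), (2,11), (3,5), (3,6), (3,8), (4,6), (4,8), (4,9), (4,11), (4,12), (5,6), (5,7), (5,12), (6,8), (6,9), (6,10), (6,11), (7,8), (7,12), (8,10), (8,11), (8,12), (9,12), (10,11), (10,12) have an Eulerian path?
No (4 vertices have odd degree: {3, 4, 8, 9}; Eulerian path requires 0 or 2)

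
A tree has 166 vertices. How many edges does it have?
165 (A tree on V vertices has V - 1 edges, so 166 - 1 = 165)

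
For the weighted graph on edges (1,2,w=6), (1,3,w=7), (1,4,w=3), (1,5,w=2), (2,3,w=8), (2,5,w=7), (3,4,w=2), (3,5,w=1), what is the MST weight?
11 (MST edges: (1,2,w=6), (1,5,w=2), (3,4,w=2), (3,5,w=1); sum of weights 6 + 2 + 2 + 1 = 11)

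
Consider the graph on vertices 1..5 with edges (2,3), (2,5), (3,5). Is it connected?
No, it has 3 components: {1}, {2, 3, 5}, {4}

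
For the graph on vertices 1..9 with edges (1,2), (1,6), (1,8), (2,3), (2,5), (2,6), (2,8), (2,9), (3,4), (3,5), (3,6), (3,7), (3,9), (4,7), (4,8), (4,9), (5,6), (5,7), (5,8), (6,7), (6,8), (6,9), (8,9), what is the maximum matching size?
4 (matching: (1,8), (2,5), (3,7), (6,9); upper bound floor(n/2) = floor(9/2) = 4)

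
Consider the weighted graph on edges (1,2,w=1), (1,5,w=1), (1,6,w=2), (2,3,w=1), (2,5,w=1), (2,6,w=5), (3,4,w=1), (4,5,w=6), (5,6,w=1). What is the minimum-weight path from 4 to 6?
4 (path: 4 -> 3 -> 2 -> 5 -> 6; weights 1 + 1 + 1 + 1 = 4)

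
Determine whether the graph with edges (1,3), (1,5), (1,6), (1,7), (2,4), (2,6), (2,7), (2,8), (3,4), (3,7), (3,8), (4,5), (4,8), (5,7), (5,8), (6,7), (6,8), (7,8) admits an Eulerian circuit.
Yes (the graph is connected and all 8 vertices have even degree)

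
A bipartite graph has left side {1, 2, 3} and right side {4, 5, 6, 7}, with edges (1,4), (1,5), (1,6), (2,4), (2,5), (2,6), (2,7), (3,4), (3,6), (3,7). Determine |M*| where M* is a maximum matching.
3 (matching: (1,6), (2,5), (3,7); upper bound min(|L|,|R|) = min(3,4) = 3)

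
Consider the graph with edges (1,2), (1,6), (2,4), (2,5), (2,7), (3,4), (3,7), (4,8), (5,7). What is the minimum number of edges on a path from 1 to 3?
3 (path: 1 -> 2 -> 7 -> 3, 3 edges)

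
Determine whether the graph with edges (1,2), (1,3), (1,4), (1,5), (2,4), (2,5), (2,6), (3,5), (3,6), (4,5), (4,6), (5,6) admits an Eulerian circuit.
No (2 vertices have odd degree: {3, 5}; Eulerian circuit requires 0)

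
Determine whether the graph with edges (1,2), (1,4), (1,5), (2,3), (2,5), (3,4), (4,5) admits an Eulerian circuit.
No (4 vertices have odd degree: {1, 2, 4, 5}; Eulerian circuit requires 0)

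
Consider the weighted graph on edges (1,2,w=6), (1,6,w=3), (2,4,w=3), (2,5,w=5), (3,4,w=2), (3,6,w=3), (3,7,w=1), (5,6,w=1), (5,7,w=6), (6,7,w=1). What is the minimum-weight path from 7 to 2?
6 (path: 7 -> 3 -> 4 -> 2; weights 1 + 2 + 3 = 6)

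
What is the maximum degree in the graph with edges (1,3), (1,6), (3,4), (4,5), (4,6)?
3 (attained at vertex 4)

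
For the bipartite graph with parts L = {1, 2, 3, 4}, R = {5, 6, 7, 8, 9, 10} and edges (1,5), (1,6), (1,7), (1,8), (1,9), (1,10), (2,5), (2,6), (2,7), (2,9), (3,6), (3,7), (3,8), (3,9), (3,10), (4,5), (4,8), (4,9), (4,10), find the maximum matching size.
4 (matching: (1,10), (2,9), (3,7), (4,8); upper bound min(|L|,|R|) = min(4,6) = 4)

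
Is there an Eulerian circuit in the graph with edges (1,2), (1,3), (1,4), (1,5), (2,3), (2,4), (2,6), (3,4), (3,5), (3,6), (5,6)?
No (4 vertices have odd degree: {3, 4, 5, 6}; Eulerian circuit requires 0)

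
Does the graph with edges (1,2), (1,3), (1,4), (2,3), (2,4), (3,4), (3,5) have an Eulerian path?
No (4 vertices have odd degree: {1, 2, 4, 5}; Eulerian path requires 0 or 2)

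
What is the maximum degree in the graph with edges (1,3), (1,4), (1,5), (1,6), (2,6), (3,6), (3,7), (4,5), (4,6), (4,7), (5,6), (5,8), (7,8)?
5 (attained at vertex 6)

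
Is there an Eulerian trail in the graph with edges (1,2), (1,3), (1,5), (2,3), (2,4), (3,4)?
No (4 vertices have odd degree: {1, 2, 3, 5}; Eulerian path requires 0 or 2)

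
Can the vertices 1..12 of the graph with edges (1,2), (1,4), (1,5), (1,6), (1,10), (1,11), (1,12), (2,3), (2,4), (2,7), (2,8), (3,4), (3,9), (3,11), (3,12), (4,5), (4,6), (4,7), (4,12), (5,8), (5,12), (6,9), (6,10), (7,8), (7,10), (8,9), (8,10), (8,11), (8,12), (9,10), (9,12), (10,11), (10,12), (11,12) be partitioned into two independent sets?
No (odd cycle of length 3: 11 -> 1 -> 10 -> 11)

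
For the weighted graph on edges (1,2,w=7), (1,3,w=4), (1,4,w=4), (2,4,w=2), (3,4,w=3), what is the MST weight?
9 (MST edges: (1,3,w=4), (2,4,w=2), (3,4,w=3); sum of weights 4 + 2 + 3 = 9)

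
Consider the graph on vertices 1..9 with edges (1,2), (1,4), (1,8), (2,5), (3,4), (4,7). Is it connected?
No, it has 3 components: {1, 2, 3, 4, 5, 7, 8}, {6}, {9}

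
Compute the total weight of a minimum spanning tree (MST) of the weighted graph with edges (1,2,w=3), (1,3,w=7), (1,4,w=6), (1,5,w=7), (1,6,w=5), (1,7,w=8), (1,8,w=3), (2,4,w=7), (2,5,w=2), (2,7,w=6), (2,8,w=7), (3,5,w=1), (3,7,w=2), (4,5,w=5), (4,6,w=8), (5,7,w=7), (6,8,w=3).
19 (MST edges: (1,2,w=3), (1,8,w=3), (2,5,w=2), (3,5,w=1), (3,7,w=2), (4,5,w=5), (6,8,w=3); sum of weights 3 + 3 + 2 + 1 + 2 + 5 + 3 = 19)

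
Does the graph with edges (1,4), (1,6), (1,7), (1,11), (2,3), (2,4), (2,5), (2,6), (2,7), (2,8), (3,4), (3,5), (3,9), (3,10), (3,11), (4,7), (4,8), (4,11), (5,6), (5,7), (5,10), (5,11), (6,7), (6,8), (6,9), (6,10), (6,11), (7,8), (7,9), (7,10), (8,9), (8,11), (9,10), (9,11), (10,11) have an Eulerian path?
Yes — and in fact it has an Eulerian circuit (the graph is connected and all 11 vertices have even degree)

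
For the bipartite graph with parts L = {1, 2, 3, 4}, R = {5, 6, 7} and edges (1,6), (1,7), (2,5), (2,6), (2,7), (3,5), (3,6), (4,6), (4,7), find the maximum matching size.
3 (matching: (1,7), (2,6), (3,5); upper bound min(|L|,|R|) = min(4,3) = 3)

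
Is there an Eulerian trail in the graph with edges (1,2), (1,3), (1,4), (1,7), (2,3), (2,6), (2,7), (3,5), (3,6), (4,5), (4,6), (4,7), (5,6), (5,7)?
Yes — and in fact it has an Eulerian circuit (the graph is connected and all 7 vertices have even degree)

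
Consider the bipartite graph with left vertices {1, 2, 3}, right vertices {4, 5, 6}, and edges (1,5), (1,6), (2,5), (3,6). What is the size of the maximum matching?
2 (matching: (1,6), (2,5); upper bound min(|L|,|R|) = min(3,3) = 3)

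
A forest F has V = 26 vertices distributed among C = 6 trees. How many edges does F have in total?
20 (Each of the 6 component trees on V_i vertices has V_i - 1 edges; summing gives V - C = 26 - 6 = 20)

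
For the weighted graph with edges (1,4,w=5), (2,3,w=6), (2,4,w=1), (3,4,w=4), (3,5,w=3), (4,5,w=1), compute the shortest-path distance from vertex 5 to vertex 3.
3 (path: 5 -> 3; weights 3 = 3)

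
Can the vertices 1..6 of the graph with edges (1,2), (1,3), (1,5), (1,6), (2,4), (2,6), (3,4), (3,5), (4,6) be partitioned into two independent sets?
No (odd cycle of length 3: 5 -> 1 -> 3 -> 5)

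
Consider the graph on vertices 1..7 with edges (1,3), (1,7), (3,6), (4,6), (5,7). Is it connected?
No, it has 2 components: {1, 3, 4, 5, 6, 7}, {2}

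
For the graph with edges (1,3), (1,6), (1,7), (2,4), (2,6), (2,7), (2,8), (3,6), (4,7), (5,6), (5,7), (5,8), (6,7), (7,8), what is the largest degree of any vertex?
6 (attained at vertex 7)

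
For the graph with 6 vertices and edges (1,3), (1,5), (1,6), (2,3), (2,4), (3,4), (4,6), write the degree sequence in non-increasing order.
[3, 3, 3, 2, 2, 1] (degrees: deg(1)=3, deg(2)=2, deg(3)=3, deg(4)=3, deg(5)=1, deg(6)=2)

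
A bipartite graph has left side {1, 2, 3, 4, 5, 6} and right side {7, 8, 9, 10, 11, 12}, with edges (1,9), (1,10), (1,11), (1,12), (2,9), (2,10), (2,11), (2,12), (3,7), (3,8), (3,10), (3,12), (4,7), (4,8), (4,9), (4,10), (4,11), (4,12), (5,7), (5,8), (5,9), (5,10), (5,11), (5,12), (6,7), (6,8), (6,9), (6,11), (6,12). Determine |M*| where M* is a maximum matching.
6 (matching: (1,12), (2,11), (3,10), (4,9), (5,8), (6,7); upper bound min(|L|,|R|) = min(6,6) = 6)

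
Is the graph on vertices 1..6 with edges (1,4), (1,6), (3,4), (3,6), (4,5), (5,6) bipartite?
Yes. Partition: {1, 2, 3, 5}, {4, 6}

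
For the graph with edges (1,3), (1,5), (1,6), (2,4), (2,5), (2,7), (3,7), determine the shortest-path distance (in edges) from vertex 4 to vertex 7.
2 (path: 4 -> 2 -> 7, 2 edges)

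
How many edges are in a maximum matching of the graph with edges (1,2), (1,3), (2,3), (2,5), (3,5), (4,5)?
2 (matching: (1,2), (4,5); upper bound floor(n/2) = floor(5/2) = 2)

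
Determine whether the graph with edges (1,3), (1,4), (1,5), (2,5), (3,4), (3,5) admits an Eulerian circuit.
No (4 vertices have odd degree: {1, 2, 3, 5}; Eulerian circuit requires 0)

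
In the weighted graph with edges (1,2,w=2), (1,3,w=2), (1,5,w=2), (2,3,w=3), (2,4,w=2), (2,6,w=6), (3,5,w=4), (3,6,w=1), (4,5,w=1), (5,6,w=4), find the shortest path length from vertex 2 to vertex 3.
3 (path: 2 -> 3; weights 3 = 3)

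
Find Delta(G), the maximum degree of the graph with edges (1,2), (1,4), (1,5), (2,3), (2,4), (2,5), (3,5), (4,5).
4 (attained at vertices 2, 5)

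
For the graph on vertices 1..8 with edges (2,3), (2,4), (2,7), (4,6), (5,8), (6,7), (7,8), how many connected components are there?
2 (components: {1}, {2, 3, 4, 5, 6, 7, 8})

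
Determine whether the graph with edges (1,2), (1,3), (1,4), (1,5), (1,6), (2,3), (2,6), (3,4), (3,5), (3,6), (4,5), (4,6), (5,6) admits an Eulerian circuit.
No (4 vertices have odd degree: {1, 2, 3, 6}; Eulerian circuit requires 0)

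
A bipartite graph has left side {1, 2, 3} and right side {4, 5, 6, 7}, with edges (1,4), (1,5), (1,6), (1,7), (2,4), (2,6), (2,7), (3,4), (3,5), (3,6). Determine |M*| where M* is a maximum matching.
3 (matching: (1,7), (2,6), (3,5); upper bound min(|L|,|R|) = min(3,4) = 3)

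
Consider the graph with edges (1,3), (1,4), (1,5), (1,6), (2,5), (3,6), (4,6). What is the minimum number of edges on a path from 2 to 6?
3 (path: 2 -> 5 -> 1 -> 6, 3 edges)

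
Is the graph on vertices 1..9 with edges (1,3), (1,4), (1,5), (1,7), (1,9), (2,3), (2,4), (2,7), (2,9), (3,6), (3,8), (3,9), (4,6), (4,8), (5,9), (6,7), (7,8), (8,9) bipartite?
No (odd cycle of length 3: 5 -> 1 -> 9 -> 5)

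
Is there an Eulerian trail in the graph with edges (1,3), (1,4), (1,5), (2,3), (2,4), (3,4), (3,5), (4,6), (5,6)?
Yes (the graph is connected and exactly 2 vertices have odd degree: {1, 5}; any Eulerian path must start and end at those)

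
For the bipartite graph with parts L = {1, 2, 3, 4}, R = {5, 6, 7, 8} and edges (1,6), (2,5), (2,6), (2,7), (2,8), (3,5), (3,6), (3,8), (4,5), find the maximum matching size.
4 (matching: (1,6), (2,7), (3,8), (4,5); upper bound min(|L|,|R|) = min(4,4) = 4)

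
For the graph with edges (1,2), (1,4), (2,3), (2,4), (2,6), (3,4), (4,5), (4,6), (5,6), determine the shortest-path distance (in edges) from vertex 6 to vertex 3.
2 (path: 6 -> 2 -> 3, 2 edges)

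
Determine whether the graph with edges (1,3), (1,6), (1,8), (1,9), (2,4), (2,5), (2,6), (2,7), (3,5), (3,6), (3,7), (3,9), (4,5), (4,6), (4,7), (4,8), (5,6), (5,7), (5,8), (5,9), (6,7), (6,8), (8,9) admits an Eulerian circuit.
No (6 vertices have odd degree: {3, 4, 5, 6, 7, 8}; Eulerian circuit requires 0)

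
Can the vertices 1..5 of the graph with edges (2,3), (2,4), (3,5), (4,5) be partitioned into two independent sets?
Yes. Partition: {1, 2, 5}, {3, 4}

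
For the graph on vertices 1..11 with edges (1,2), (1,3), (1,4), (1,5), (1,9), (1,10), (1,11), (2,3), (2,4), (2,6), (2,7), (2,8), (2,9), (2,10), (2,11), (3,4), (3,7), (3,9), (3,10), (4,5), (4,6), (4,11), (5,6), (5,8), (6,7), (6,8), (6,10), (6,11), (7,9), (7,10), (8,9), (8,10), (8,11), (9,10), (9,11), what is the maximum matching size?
5 (matching: (2,10), (3,7), (4,6), (5,8), (9,11); upper bound floor(n/2) = floor(11/2) = 5)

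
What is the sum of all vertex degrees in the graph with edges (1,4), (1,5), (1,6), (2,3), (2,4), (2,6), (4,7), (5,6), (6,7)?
18 (handshake: sum of degrees = 2|E| = 2 x 9 = 18)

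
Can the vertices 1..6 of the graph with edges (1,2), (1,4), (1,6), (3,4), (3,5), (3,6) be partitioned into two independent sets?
Yes. Partition: {1, 3}, {2, 4, 5, 6}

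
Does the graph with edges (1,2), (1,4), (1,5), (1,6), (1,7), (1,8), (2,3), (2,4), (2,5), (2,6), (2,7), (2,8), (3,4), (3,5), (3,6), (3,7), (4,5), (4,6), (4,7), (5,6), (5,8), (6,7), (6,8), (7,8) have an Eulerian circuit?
No (4 vertices have odd degree: {2, 3, 6, 8}; Eulerian circuit requires 0)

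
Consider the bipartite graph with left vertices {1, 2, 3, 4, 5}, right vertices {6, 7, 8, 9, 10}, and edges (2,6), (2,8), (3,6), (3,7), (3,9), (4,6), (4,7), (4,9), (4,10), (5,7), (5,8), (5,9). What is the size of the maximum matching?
4 (matching: (2,8), (3,9), (4,10), (5,7); upper bound min(|L|,|R|) = min(5,5) = 5)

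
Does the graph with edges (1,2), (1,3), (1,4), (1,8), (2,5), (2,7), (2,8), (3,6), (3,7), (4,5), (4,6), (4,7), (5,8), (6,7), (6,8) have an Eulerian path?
Yes (the graph is connected and exactly 2 vertices have odd degree: {3, 5}; any Eulerian path must start and end at those)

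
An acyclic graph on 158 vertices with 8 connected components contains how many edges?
150 (Each of the 8 component trees on V_i vertices has V_i - 1 edges; summing gives V - C = 158 - 8 = 150)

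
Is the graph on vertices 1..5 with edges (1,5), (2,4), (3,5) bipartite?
Yes. Partition: {1, 2, 3}, {4, 5}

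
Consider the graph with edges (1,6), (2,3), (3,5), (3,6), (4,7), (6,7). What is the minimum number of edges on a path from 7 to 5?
3 (path: 7 -> 6 -> 3 -> 5, 3 edges)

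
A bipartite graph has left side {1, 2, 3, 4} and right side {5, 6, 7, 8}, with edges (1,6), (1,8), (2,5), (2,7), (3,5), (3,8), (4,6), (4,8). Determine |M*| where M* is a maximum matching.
4 (matching: (1,8), (2,7), (3,5), (4,6); upper bound min(|L|,|R|) = min(4,4) = 4)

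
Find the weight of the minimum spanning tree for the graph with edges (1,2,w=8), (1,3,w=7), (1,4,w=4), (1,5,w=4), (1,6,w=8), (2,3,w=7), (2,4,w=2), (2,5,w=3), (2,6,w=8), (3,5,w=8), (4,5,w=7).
24 (MST edges: (1,3,w=7), (1,4,w=4), (1,6,w=8), (2,4,w=2), (2,5,w=3); sum of weights 7 + 4 + 8 + 2 + 3 = 24)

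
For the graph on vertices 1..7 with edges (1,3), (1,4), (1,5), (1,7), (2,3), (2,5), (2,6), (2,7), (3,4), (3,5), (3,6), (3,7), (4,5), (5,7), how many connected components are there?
1 (components: {1, 2, 3, 4, 5, 6, 7})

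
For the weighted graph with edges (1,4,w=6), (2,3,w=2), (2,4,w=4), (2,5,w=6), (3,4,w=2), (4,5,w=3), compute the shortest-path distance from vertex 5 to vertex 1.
9 (path: 5 -> 4 -> 1; weights 3 + 6 = 9)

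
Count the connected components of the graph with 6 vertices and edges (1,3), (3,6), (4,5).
3 (components: {1, 3, 6}, {2}, {4, 5})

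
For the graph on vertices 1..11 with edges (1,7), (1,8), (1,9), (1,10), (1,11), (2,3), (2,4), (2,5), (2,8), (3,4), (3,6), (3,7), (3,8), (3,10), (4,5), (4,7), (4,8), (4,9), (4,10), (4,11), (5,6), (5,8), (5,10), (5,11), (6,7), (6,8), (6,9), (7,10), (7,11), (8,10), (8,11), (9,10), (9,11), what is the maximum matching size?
5 (matching: (2,5), (3,7), (4,11), (6,9), (8,10); upper bound floor(n/2) = floor(11/2) = 5)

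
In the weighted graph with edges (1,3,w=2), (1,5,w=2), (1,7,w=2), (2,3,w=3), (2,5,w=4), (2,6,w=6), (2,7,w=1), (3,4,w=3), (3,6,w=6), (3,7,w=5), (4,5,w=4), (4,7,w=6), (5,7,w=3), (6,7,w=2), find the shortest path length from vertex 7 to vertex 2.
1 (path: 7 -> 2; weights 1 = 1)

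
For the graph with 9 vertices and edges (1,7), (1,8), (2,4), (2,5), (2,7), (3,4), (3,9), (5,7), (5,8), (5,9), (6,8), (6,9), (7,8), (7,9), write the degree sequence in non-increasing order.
[5, 4, 4, 4, 3, 2, 2, 2, 2] (degrees: deg(1)=2, deg(2)=3, deg(3)=2, deg(4)=2, deg(5)=4, deg(6)=2, deg(7)=5, deg(8)=4, deg(9)=4)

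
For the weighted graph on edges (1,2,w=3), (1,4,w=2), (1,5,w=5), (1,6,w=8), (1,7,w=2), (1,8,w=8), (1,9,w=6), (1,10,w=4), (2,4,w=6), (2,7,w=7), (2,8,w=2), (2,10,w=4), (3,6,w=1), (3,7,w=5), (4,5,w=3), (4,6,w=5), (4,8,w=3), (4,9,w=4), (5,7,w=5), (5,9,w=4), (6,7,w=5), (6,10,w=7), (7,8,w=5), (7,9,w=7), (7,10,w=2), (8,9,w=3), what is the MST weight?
23 (MST edges: (1,2,w=3), (1,4,w=2), (1,7,w=2), (2,8,w=2), (3,6,w=1), (3,7,w=5), (4,5,w=3), (7,10,w=2), (8,9,w=3); sum of weights 3 + 2 + 2 + 2 + 1 + 5 + 3 + 2 + 3 = 23)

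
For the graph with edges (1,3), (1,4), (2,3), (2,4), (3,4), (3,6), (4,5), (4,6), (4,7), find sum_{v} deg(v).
18 (handshake: sum of degrees = 2|E| = 2 x 9 = 18)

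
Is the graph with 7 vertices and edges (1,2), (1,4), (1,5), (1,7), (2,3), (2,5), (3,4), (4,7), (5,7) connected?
No, it has 2 components: {1, 2, 3, 4, 5, 7}, {6}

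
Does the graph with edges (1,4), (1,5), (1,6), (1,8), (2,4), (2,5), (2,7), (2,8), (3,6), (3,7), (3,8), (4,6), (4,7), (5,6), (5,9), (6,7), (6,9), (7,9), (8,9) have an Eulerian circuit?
No (2 vertices have odd degree: {3, 7}; Eulerian circuit requires 0)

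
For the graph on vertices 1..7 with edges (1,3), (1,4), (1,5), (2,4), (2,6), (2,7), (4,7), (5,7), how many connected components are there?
1 (components: {1, 2, 3, 4, 5, 6, 7})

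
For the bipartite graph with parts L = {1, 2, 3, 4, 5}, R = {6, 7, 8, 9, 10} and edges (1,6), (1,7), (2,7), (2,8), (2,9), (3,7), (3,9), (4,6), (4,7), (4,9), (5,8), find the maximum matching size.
4 (matching: (1,7), (2,9), (4,6), (5,8); upper bound min(|L|,|R|) = min(5,5) = 5)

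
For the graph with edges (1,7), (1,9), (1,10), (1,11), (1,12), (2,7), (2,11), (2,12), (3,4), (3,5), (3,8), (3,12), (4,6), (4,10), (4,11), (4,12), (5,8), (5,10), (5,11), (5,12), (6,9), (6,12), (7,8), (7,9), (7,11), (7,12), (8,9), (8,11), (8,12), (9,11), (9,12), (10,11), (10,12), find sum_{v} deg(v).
66 (handshake: sum of degrees = 2|E| = 2 x 33 = 66)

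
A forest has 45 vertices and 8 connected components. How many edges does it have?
37 (Each of the 8 component trees on V_i vertices has V_i - 1 edges; summing gives V - C = 45 - 8 = 37)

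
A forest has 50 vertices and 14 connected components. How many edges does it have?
36 (Each of the 14 component trees on V_i vertices has V_i - 1 edges; summing gives V - C = 50 - 14 = 36)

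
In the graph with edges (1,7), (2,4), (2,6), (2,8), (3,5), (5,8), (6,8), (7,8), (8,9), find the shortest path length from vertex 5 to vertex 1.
3 (path: 5 -> 8 -> 7 -> 1, 3 edges)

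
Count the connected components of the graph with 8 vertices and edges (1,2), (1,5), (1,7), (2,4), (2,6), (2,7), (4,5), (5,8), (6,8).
2 (components: {1, 2, 4, 5, 6, 7, 8}, {3})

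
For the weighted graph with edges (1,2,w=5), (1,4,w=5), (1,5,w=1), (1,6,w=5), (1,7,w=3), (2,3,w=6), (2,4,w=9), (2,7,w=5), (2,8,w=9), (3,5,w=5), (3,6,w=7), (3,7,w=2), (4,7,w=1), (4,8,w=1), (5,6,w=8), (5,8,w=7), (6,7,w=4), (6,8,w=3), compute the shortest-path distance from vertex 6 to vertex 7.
4 (path: 6 -> 7; weights 4 = 4)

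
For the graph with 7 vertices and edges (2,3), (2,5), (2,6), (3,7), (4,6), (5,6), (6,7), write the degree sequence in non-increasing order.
[4, 3, 2, 2, 2, 1, 0] (degrees: deg(1)=0, deg(2)=3, deg(3)=2, deg(4)=1, deg(5)=2, deg(6)=4, deg(7)=2)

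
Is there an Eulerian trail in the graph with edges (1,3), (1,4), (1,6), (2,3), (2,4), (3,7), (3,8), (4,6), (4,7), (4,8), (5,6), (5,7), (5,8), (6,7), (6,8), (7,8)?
No (6 vertices have odd degree: {1, 4, 5, 6, 7, 8}; Eulerian path requires 0 or 2)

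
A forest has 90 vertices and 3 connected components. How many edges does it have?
87 (Each of the 3 component trees on V_i vertices has V_i - 1 edges; summing gives V - C = 90 - 3 = 87)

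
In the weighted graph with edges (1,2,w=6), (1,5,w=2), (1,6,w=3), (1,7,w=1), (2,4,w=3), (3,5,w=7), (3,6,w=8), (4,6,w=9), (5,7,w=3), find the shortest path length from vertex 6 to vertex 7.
4 (path: 6 -> 1 -> 7; weights 3 + 1 = 4)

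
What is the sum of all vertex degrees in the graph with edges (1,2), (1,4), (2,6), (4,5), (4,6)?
10 (handshake: sum of degrees = 2|E| = 2 x 5 = 10)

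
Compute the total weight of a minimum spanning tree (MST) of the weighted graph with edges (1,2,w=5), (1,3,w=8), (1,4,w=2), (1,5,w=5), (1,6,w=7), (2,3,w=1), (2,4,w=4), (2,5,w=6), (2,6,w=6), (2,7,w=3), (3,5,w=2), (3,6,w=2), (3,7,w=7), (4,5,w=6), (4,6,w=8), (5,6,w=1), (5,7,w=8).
13 (MST edges: (1,4,w=2), (2,3,w=1), (2,4,w=4), (2,7,w=3), (3,5,w=2), (5,6,w=1); sum of weights 2 + 1 + 4 + 3 + 2 + 1 = 13)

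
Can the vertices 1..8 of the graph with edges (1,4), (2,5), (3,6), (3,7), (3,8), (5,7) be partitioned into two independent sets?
Yes. Partition: {1, 2, 6, 7, 8}, {3, 4, 5}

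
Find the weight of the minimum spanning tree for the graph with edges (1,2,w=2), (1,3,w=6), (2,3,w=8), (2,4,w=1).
9 (MST edges: (1,2,w=2), (1,3,w=6), (2,4,w=1); sum of weights 2 + 6 + 1 = 9)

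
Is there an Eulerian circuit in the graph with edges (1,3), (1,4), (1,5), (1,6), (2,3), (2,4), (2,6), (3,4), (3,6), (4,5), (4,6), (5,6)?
No (4 vertices have odd degree: {2, 4, 5, 6}; Eulerian circuit requires 0)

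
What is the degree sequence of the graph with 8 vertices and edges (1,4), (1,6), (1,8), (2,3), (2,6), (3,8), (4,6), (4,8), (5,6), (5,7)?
[4, 3, 3, 3, 2, 2, 2, 1] (degrees: deg(1)=3, deg(2)=2, deg(3)=2, deg(4)=3, deg(5)=2, deg(6)=4, deg(7)=1, deg(8)=3)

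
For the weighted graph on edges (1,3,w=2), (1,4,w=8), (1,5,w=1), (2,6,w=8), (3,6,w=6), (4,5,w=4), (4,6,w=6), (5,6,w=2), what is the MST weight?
17 (MST edges: (1,3,w=2), (1,5,w=1), (2,6,w=8), (4,5,w=4), (5,6,w=2); sum of weights 2 + 1 + 8 + 4 + 2 = 17)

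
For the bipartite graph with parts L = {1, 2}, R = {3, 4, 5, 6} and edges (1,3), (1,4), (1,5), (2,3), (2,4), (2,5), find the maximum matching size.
2 (matching: (1,5), (2,4); upper bound min(|L|,|R|) = min(2,4) = 2)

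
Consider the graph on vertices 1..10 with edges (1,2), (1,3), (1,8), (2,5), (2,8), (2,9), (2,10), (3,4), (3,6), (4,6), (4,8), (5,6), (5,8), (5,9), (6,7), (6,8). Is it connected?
Yes (BFS from 1 visits [1, 2, 3, 8, 5, 9, 10, 4, 6, 7] — all 10 vertices reached)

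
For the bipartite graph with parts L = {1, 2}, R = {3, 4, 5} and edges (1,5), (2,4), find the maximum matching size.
2 (matching: (1,5), (2,4); upper bound min(|L|,|R|) = min(2,3) = 2)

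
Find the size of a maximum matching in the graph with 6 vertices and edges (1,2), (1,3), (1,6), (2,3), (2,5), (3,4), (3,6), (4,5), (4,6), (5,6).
3 (matching: (1,2), (3,4), (5,6); upper bound floor(n/2) = floor(6/2) = 3)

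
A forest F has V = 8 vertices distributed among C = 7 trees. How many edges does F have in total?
1 (Each of the 7 component trees on V_i vertices has V_i - 1 edges; summing gives V - C = 8 - 7 = 1)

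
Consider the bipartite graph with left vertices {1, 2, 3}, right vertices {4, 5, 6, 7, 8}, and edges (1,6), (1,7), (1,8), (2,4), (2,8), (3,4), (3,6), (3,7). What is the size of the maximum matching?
3 (matching: (1,6), (2,8), (3,7); upper bound min(|L|,|R|) = min(3,5) = 3)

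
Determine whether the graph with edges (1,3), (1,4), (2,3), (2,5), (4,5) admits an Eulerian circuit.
Yes (the graph is connected and all 5 vertices have even degree)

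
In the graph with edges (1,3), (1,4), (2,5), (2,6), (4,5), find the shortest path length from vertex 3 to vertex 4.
2 (path: 3 -> 1 -> 4, 2 edges)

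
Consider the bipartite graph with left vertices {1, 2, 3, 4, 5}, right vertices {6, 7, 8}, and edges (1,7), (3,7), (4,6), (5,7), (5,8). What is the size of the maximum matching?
3 (matching: (1,7), (4,6), (5,8); upper bound min(|L|,|R|) = min(5,3) = 3)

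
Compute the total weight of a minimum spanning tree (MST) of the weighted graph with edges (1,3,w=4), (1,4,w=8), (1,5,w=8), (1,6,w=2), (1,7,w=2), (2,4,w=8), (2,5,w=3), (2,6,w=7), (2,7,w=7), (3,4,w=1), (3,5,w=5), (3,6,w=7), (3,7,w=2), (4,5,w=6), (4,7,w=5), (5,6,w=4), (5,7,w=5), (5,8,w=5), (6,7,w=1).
18 (MST edges: (1,6,w=2), (2,5,w=3), (3,4,w=1), (3,7,w=2), (5,6,w=4), (5,8,w=5), (6,7,w=1); sum of weights 2 + 3 + 1 + 2 + 4 + 5 + 1 = 18)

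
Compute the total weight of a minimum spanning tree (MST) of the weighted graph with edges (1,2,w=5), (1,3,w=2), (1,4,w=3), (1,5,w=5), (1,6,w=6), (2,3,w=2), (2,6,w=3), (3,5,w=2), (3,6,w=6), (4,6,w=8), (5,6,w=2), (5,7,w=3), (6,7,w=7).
14 (MST edges: (1,3,w=2), (1,4,w=3), (2,3,w=2), (3,5,w=2), (5,6,w=2), (5,7,w=3); sum of weights 2 + 3 + 2 + 2 + 2 + 3 = 14)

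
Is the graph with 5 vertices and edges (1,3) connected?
No, it has 4 components: {1, 3}, {2}, {4}, {5}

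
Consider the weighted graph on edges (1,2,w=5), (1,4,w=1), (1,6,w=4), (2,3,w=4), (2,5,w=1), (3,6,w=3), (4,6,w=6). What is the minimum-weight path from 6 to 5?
8 (path: 6 -> 3 -> 2 -> 5; weights 3 + 4 + 1 = 8)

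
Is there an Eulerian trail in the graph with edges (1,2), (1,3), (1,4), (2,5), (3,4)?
Yes (the graph is connected and exactly 2 vertices have odd degree: {1, 5}; any Eulerian path must start and end at those)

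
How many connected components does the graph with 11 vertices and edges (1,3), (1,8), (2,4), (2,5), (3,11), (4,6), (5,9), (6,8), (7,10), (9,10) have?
1 (components: {1, 2, 3, 4, 5, 6, 7, 8, 9, 10, 11})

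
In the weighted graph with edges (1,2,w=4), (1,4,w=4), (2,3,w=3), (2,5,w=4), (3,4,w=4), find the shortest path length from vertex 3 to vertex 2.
3 (path: 3 -> 2; weights 3 = 3)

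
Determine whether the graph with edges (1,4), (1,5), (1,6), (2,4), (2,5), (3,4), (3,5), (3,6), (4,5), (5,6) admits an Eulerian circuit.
No (4 vertices have odd degree: {1, 3, 5, 6}; Eulerian circuit requires 0)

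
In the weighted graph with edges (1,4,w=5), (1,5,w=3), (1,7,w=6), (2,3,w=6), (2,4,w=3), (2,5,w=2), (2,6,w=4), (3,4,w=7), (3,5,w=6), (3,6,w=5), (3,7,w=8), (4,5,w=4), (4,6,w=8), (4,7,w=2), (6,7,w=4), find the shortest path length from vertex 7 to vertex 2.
5 (path: 7 -> 4 -> 2; weights 2 + 3 = 5)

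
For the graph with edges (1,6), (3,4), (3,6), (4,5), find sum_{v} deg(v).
8 (handshake: sum of degrees = 2|E| = 2 x 4 = 8)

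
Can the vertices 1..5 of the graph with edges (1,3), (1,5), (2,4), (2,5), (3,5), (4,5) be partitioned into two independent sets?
No (odd cycle of length 3: 3 -> 1 -> 5 -> 3)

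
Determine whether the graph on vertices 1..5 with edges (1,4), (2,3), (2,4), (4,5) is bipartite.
Yes. Partition: {1, 2, 5}, {3, 4}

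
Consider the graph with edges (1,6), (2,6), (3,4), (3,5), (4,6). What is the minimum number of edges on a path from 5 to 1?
4 (path: 5 -> 3 -> 4 -> 6 -> 1, 4 edges)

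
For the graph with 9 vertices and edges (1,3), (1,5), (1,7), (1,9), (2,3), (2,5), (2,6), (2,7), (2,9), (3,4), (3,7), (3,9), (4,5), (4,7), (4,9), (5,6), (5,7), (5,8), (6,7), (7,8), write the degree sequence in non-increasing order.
[7, 6, 5, 5, 4, 4, 4, 3, 2] (degrees: deg(1)=4, deg(2)=5, deg(3)=5, deg(4)=4, deg(5)=6, deg(6)=3, deg(7)=7, deg(8)=2, deg(9)=4)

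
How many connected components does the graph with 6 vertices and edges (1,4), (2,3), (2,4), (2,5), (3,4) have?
2 (components: {1, 2, 3, 4, 5}, {6})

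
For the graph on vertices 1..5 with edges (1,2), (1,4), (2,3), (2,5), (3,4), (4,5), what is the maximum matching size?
2 (matching: (2,3), (4,5); upper bound floor(n/2) = floor(5/2) = 2)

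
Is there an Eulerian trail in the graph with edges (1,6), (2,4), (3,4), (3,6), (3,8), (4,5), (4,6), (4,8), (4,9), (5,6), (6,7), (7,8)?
No (6 vertices have odd degree: {1, 2, 3, 6, 8, 9}; Eulerian path requires 0 or 2)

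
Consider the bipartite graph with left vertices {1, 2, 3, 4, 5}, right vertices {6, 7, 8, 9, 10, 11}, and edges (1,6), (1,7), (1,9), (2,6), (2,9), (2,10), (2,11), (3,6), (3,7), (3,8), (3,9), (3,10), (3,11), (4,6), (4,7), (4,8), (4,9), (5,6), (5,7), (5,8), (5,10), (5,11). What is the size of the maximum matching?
5 (matching: (1,9), (2,11), (3,10), (4,8), (5,7); upper bound min(|L|,|R|) = min(5,6) = 5)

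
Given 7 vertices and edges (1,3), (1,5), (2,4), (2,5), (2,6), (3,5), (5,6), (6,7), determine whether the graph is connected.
Yes (BFS from 1 visits [1, 3, 5, 2, 6, 4, 7] — all 7 vertices reached)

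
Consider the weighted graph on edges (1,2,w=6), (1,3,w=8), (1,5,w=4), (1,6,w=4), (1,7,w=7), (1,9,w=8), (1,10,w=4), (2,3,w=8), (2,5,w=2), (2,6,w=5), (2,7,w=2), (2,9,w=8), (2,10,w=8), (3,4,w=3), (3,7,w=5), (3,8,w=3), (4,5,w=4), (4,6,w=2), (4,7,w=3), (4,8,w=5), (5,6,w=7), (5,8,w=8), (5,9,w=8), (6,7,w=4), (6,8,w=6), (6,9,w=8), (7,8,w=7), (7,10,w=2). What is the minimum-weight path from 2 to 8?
9 (path: 2 -> 7 -> 8; weights 2 + 7 = 9)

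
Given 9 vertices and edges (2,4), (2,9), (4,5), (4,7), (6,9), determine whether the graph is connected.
No, it has 4 components: {1}, {2, 4, 5, 6, 7, 9}, {3}, {8}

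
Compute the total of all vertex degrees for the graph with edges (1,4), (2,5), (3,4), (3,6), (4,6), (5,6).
12 (handshake: sum of degrees = 2|E| = 2 x 6 = 12)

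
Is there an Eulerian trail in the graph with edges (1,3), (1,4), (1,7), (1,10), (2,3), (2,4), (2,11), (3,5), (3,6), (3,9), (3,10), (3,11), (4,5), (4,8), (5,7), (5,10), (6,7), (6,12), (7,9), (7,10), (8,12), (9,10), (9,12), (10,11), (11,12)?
No (4 vertices have odd degree: {2, 3, 6, 7}; Eulerian path requires 0 or 2)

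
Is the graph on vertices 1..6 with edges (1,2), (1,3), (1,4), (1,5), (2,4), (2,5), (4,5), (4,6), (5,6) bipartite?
No (odd cycle of length 3: 2 -> 1 -> 4 -> 2)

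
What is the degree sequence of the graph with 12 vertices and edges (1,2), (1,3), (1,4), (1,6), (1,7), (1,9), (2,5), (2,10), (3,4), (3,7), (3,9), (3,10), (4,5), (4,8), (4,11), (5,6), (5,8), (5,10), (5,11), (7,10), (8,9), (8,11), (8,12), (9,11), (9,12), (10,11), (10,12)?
[6, 6, 6, 5, 5, 5, 5, 5, 3, 3, 3, 2] (degrees: deg(1)=6, deg(2)=3, deg(3)=5, deg(4)=5, deg(5)=6, deg(6)=2, deg(7)=3, deg(8)=5, deg(9)=5, deg(10)=6, deg(11)=5, deg(12)=3)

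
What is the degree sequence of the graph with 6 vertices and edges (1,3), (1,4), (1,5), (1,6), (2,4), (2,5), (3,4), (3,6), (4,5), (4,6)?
[5, 4, 3, 3, 3, 2] (degrees: deg(1)=4, deg(2)=2, deg(3)=3, deg(4)=5, deg(5)=3, deg(6)=3)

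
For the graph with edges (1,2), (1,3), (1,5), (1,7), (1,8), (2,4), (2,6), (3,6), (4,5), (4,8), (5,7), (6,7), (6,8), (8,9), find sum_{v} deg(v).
28 (handshake: sum of degrees = 2|E| = 2 x 14 = 28)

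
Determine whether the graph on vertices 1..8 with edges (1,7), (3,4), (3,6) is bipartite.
Yes. Partition: {1, 2, 3, 5, 8}, {4, 6, 7}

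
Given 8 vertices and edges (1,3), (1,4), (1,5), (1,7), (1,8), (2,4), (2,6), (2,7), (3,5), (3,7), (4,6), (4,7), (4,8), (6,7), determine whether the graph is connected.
Yes (BFS from 1 visits [1, 3, 4, 5, 7, 8, 2, 6] — all 8 vertices reached)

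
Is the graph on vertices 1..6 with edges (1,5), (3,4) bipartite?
Yes. Partition: {1, 2, 3, 6}, {4, 5}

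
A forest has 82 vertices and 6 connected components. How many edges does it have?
76 (Each of the 6 component trees on V_i vertices has V_i - 1 edges; summing gives V - C = 82 - 6 = 76)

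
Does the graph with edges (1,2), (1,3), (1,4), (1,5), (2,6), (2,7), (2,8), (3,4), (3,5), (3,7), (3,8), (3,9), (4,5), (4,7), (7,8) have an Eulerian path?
No (4 vertices have odd degree: {5, 6, 8, 9}; Eulerian path requires 0 or 2)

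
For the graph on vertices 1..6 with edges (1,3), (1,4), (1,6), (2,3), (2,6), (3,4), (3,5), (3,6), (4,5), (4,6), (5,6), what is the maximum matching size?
3 (matching: (1,3), (2,6), (4,5); upper bound floor(n/2) = floor(6/2) = 3)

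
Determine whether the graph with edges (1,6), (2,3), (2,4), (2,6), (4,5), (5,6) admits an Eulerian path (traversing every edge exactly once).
No (4 vertices have odd degree: {1, 2, 3, 6}; Eulerian path requires 0 or 2)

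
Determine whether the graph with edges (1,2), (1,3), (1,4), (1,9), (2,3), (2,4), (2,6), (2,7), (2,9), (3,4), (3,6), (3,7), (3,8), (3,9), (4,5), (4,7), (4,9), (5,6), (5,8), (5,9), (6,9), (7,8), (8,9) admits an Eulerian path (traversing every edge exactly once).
Yes (the graph is connected and exactly 2 vertices have odd degree: {3, 9}; any Eulerian path must start and end at those)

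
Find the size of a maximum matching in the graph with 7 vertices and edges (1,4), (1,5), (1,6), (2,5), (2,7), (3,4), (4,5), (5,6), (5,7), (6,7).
3 (matching: (1,6), (3,4), (5,7); upper bound floor(n/2) = floor(7/2) = 3)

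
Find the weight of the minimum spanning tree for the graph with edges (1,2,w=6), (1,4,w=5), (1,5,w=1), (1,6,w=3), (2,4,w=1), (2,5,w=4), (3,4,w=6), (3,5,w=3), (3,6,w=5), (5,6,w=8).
12 (MST edges: (1,5,w=1), (1,6,w=3), (2,4,w=1), (2,5,w=4), (3,5,w=3); sum of weights 1 + 3 + 1 + 4 + 3 = 12)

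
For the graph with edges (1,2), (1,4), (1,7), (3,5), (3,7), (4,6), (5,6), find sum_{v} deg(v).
14 (handshake: sum of degrees = 2|E| = 2 x 7 = 14)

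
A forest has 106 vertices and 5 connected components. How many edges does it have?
101 (Each of the 5 component trees on V_i vertices has V_i - 1 edges; summing gives V - C = 106 - 5 = 101)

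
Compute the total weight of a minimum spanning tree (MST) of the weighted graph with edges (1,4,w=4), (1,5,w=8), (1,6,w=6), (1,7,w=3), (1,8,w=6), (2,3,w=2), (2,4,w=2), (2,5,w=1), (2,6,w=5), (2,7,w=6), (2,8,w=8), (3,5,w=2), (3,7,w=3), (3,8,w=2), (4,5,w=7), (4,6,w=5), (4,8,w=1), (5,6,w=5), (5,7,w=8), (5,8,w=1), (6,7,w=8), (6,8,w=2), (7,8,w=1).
11 (MST edges: (1,7,w=3), (2,3,w=2), (2,5,w=1), (4,8,w=1), (5,8,w=1), (6,8,w=2), (7,8,w=1); sum of weights 3 + 2 + 1 + 1 + 1 + 2 + 1 = 11)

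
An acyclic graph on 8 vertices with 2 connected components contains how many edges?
6 (Each of the 2 component trees on V_i vertices has V_i - 1 edges; summing gives V - C = 8 - 2 = 6)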